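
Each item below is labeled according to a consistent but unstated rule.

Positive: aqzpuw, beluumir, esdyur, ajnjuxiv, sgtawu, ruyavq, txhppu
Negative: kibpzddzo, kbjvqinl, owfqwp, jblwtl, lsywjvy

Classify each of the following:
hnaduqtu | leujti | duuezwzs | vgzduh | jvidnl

Positive, Positive, Positive, Positive, Negative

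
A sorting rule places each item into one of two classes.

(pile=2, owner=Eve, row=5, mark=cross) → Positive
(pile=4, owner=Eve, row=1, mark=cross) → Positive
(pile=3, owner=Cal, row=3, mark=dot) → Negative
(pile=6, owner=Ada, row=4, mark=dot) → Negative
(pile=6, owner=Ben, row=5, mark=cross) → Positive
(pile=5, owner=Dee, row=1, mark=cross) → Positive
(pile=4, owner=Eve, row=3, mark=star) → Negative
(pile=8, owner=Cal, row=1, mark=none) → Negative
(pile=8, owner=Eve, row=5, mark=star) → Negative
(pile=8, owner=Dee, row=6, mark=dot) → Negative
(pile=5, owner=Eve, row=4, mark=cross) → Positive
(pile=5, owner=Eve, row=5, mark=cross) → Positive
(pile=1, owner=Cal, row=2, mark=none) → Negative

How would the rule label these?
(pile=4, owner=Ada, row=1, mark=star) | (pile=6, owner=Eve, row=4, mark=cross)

Negative, Positive

The simplest hypothesis consistent with all the labels is: mark is cross.
(pile=4, owner=Ada, row=1, mark=star) → mark is star → Negative. (pile=6, owner=Eve, row=4, mark=cross) → mark is cross → Positive.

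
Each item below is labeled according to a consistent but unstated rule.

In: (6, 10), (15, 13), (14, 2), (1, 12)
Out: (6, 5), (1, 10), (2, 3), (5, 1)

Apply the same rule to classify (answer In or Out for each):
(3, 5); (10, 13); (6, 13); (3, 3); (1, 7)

Out, In, In, Out, Out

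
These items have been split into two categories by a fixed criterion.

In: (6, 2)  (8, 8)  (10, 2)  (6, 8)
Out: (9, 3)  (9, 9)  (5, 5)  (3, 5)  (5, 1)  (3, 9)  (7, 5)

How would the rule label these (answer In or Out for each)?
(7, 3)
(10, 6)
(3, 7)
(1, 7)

Out, In, Out, Out

All 'In' examples share one property — first is even — and every 'Out' example lacks it.
(7, 3) → first 7 → Out. (10, 6) → first 10 → In. (3, 7) → first 3 → Out. (1, 7) → first 1 → Out.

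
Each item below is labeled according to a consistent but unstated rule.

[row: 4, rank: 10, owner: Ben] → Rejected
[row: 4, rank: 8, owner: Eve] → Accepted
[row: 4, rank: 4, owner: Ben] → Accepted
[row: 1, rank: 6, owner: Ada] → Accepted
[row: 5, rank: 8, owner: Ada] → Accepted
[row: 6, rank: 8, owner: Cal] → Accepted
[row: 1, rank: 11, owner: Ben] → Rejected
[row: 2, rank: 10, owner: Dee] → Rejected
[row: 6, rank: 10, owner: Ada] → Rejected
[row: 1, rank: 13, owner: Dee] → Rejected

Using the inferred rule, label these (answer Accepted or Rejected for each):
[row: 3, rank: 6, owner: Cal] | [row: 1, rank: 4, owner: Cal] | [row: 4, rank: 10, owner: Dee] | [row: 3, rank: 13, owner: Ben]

Accepted, Accepted, Rejected, Rejected

The simplest hypothesis consistent with all the labels is: rank ≤ 8.
[row: 3, rank: 6, owner: Cal] — rank = 6, hence Accepted. [row: 1, rank: 4, owner: Cal] — rank = 4, hence Accepted. [row: 4, rank: 10, owner: Dee] — rank = 10, hence Rejected. [row: 3, rank: 13, owner: Ben] — rank = 13, hence Rejected.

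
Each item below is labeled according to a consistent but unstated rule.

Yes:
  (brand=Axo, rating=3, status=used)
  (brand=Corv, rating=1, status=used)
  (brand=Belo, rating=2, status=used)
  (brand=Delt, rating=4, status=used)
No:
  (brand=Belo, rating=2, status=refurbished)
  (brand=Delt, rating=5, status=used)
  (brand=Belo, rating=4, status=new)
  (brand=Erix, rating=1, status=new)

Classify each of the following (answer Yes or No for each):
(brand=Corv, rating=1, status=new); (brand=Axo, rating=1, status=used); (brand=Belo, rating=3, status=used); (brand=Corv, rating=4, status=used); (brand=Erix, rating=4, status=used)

The rule appears to be: status is used AND rating ≤ 4.
No: (brand=Corv, rating=1, status=new), since status is new, rating = 1.
Yes: (brand=Axo, rating=1, status=used), since status is used, rating = 1.
Yes: (brand=Belo, rating=3, status=used), since status is used, rating = 3.
Yes: (brand=Corv, rating=4, status=used), since status is used, rating = 4.
Yes: (brand=Erix, rating=4, status=used), since status is used, rating = 4.

No, Yes, Yes, Yes, Yes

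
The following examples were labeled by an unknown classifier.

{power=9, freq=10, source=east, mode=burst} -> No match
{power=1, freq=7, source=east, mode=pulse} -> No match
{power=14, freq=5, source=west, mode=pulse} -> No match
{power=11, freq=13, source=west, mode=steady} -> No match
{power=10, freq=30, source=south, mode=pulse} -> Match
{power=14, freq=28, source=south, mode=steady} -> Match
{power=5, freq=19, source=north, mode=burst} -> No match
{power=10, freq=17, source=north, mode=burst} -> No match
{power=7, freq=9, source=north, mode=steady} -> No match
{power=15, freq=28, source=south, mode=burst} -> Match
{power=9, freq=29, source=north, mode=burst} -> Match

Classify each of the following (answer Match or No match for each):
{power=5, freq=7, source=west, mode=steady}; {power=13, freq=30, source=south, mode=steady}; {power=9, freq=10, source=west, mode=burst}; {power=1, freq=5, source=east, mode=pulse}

The pattern is that an item is 'Match' exactly when: freq ≥ 28.

No match, Match, No match, No match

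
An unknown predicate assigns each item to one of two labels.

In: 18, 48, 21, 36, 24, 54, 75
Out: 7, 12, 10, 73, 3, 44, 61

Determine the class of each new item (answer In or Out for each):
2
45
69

Out, In, In

'In' ⟺ multiple of 3 AND at least 18.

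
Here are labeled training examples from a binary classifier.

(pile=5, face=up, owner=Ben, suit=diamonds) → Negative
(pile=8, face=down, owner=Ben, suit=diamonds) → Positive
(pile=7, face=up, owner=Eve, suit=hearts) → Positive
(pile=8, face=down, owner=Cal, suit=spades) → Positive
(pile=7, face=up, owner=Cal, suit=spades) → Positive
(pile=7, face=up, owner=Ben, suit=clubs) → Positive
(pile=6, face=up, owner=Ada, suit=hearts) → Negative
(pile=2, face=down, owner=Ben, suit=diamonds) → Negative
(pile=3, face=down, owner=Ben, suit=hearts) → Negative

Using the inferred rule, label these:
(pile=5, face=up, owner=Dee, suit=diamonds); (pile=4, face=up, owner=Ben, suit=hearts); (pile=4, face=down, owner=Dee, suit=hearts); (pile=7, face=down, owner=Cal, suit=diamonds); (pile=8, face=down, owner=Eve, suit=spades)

Negative, Negative, Negative, Positive, Positive

The rule appears to be: pile ≥ 7.
(pile=5, face=up, owner=Dee, suit=diamonds) — pile = 5, hence Negative. (pile=4, face=up, owner=Ben, suit=hearts) — pile = 4, hence Negative. (pile=4, face=down, owner=Dee, suit=hearts) — pile = 4, hence Negative. (pile=7, face=down, owner=Cal, suit=diamonds) — pile = 7, hence Positive. (pile=8, face=down, owner=Eve, suit=spades) — pile = 8, hence Positive.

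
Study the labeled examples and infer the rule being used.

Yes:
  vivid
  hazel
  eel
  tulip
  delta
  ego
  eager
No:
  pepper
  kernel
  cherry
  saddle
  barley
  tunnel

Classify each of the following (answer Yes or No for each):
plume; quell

Yes, Yes

One predicate separates the groups cleanly: odd length.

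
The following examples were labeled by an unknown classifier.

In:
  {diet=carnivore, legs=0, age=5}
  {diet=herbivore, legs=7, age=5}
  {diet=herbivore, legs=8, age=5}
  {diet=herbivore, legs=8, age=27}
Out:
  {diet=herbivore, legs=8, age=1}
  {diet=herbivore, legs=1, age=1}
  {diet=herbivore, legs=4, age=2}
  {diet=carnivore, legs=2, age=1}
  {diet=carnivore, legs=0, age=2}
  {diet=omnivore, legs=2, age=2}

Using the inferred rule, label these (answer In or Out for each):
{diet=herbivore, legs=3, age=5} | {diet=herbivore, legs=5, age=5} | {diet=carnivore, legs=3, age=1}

In, In, Out

The simplest hypothesis consistent with all the labels is: age ≥ 5.
In: {diet=herbivore, legs=3, age=5}, since age = 5. In: {diet=herbivore, legs=5, age=5}, since age = 5. Out: {diet=carnivore, legs=3, age=1}, since age = 1.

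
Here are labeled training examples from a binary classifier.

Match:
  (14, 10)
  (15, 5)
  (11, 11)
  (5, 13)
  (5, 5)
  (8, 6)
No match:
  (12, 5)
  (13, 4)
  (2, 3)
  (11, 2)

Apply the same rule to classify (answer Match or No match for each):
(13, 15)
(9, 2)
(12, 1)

The classifier is using: sum is even.
Match: (13, 15), since 13+15 = 28.
No match: (9, 2), since 9+2 = 11.
No match: (12, 1), since 12+1 = 13.

Match, No match, No match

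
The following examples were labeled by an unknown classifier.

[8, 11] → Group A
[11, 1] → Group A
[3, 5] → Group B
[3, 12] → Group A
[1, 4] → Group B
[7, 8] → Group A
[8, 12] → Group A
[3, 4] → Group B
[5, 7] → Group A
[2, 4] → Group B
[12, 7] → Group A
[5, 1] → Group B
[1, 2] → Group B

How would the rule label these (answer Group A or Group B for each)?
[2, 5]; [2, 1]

Group B, Group B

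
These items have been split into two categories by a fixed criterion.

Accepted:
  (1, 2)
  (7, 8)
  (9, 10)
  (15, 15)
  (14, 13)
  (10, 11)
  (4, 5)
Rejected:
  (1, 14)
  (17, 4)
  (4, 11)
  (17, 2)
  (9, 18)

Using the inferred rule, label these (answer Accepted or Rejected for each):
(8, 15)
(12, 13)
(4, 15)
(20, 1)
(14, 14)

Rejected, Accepted, Rejected, Rejected, Accepted

The classifier is using: |first − second| ≤ 1.
Rejected: (8, 15), since |8−15| = 7.
Accepted: (12, 13), since |12−13| = 1.
Rejected: (4, 15), since |4−15| = 11.
Rejected: (20, 1), since |20−1| = 19.
Accepted: (14, 14), since |14−14| = 0.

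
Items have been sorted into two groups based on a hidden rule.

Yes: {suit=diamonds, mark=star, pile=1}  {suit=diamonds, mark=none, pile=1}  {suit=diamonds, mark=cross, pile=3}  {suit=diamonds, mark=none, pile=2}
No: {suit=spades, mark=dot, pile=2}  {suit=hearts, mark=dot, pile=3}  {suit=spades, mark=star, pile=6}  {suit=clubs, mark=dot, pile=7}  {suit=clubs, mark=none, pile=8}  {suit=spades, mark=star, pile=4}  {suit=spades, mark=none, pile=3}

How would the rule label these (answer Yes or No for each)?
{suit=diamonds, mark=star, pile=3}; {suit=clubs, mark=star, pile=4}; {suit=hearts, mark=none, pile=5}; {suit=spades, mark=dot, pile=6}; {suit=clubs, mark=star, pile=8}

Comparing the two groups points to one rule — suit is diamonds.

Yes, No, No, No, No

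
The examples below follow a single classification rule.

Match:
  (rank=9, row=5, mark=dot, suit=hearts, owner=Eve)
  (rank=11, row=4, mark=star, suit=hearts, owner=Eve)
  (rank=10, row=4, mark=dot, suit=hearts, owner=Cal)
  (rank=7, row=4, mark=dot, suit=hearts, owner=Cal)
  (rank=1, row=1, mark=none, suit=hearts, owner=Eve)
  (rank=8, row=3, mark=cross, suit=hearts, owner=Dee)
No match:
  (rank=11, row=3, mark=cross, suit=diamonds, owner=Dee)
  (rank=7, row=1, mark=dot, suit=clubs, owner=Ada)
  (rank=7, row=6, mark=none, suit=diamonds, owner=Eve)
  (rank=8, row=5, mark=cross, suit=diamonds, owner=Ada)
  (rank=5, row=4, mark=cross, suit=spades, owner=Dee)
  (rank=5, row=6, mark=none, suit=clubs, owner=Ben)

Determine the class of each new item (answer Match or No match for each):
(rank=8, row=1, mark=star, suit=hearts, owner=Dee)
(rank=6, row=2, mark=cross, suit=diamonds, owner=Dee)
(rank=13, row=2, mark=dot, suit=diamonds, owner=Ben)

Match, No match, No match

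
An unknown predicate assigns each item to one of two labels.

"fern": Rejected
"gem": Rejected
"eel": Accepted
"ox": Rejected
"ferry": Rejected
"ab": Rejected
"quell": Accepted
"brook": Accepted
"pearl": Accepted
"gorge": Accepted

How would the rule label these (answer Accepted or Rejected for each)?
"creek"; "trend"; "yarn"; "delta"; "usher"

Accepted, Rejected, Rejected, Accepted, Accepted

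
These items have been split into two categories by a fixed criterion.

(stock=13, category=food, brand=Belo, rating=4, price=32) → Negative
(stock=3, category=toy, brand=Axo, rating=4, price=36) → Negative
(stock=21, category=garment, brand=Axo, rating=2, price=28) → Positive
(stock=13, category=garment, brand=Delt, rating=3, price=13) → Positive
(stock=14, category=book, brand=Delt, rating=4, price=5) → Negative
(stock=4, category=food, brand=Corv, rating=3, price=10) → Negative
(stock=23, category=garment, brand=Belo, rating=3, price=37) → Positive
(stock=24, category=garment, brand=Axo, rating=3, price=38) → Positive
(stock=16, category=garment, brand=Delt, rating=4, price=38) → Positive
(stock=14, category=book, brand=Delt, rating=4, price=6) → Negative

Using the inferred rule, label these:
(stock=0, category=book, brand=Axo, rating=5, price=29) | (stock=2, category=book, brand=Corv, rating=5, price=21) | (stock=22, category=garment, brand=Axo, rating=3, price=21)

Negative, Negative, Positive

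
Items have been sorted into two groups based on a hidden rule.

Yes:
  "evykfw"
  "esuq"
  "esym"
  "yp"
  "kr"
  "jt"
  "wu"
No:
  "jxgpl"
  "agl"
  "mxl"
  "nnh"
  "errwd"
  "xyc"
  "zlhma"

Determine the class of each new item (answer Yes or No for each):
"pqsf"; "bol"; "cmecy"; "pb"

Yes, No, No, Yes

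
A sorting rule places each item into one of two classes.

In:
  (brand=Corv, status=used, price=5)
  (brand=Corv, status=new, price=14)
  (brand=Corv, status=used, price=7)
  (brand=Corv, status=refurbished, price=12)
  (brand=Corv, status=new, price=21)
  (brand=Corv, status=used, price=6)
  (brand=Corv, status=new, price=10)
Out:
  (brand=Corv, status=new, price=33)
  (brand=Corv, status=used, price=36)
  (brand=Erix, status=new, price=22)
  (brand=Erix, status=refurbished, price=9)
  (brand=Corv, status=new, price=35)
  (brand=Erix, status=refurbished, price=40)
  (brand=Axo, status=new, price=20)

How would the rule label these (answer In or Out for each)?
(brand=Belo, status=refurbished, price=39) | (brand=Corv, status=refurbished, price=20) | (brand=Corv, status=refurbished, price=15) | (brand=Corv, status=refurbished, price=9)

The distinguishing property — brand is Corv AND price ≤ 21 — holds for all the 'In' cases and none of the 'Out' cases.
(brand=Belo, status=refurbished, price=39): Out (brand is Belo, price = 39). (brand=Corv, status=refurbished, price=20): In (brand is Corv, price = 20). (brand=Corv, status=refurbished, price=15): In (brand is Corv, price = 15). (brand=Corv, status=refurbished, price=9): In (brand is Corv, price = 9).

Out, In, In, In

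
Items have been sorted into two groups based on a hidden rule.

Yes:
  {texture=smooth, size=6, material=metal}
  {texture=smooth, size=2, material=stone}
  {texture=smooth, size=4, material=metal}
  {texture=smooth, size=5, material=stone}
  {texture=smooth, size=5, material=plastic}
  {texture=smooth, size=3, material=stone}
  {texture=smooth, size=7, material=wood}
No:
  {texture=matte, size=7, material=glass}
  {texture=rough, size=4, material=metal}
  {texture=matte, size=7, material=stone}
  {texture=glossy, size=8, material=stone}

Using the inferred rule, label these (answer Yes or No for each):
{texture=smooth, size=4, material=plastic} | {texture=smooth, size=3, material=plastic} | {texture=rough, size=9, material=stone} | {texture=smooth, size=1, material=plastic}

Yes, Yes, No, Yes

The rule appears to be: texture is smooth.
Yes: {texture=smooth, size=4, material=plastic}, since texture is smooth. Yes: {texture=smooth, size=3, material=plastic}, since texture is smooth. No: {texture=rough, size=9, material=stone}, since texture is rough. Yes: {texture=smooth, size=1, material=plastic}, since texture is smooth.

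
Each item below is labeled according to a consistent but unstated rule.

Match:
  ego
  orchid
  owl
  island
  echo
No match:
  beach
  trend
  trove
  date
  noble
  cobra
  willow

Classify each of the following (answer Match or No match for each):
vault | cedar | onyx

No match, No match, Match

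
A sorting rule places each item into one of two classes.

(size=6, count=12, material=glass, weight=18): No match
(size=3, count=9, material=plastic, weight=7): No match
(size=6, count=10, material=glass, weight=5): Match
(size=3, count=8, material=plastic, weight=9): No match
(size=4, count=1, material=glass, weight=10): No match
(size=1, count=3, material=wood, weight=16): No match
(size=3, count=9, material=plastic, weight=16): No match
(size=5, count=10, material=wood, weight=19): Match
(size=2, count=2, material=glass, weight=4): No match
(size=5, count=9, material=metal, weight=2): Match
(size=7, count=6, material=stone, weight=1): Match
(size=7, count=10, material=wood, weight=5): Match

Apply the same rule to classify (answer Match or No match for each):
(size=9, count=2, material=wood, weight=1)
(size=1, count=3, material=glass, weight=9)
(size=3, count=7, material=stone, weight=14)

'Match' ⟺ size ≥ 5 AND count ≤ 10.
(size=9, count=2, material=wood, weight=1): size = 9, count = 2 — has this property, so Match. (size=1, count=3, material=glass, weight=9): size = 1, count = 3 — does not pass, so No match. (size=3, count=7, material=stone, weight=14): size = 3, count = 7 — does not pass, so No match.

Match, No match, No match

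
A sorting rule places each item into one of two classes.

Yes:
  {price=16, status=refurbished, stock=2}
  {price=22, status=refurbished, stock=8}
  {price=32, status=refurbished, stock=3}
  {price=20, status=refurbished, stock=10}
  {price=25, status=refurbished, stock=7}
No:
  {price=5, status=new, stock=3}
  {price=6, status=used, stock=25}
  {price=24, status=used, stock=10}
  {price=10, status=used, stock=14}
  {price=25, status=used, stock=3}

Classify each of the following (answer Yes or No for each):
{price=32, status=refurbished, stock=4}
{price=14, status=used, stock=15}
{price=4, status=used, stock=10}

Yes, No, No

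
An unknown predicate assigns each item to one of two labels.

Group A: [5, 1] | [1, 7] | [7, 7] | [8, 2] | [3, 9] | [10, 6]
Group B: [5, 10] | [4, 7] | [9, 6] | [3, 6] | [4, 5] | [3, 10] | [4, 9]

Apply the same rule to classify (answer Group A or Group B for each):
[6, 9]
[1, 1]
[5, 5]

Group B, Group A, Group A

A rule that fits every label: sum is even — true of each 'Group A' example, false of each 'Group B' one.
[6, 9] → 6+9 = 15 → Group B.
[1, 1] → 1+1 = 2 → Group A.
[5, 5] → 5+5 = 10 → Group A.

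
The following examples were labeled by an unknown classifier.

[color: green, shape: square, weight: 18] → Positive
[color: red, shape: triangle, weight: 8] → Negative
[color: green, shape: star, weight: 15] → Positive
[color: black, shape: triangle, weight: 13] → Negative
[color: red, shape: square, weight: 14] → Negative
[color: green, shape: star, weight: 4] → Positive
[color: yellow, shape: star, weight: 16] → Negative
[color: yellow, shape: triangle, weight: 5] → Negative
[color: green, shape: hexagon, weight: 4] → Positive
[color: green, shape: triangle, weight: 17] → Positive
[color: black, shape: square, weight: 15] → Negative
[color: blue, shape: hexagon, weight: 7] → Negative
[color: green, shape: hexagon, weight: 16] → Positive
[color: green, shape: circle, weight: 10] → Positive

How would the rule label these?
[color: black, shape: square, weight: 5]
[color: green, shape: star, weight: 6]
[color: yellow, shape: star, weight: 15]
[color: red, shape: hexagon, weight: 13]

Negative, Positive, Negative, Negative

Looking at the examples, the only property every 'Positive' case has and every 'Negative' case lacks is: color is green.
[color: black, shape: square, weight: 5] — color is black, hence Negative.
[color: green, shape: star, weight: 6] — color is green, hence Positive.
[color: yellow, shape: star, weight: 15] — color is yellow, hence Negative.
[color: red, shape: hexagon, weight: 13] — color is red, hence Negative.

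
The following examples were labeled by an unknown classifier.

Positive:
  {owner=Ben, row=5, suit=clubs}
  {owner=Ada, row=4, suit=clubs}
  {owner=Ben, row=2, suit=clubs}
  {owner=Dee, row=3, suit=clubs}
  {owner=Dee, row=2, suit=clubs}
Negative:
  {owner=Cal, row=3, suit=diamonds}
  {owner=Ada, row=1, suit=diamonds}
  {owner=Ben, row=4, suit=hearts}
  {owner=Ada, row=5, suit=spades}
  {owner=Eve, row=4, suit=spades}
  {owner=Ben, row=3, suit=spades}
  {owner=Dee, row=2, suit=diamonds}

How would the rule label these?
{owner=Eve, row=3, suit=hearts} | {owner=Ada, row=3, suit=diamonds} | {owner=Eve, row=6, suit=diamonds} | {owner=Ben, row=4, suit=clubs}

Every 'Positive' example satisfies: suit is clubs. None of the 'Negative' examples do.
{owner=Eve, row=3, suit=hearts}: Negative (suit is hearts).
{owner=Ada, row=3, suit=diamonds}: Negative (suit is diamonds).
{owner=Eve, row=6, suit=diamonds}: Negative (suit is diamonds).
{owner=Ben, row=4, suit=clubs}: Positive (suit is clubs).

Negative, Negative, Negative, Positive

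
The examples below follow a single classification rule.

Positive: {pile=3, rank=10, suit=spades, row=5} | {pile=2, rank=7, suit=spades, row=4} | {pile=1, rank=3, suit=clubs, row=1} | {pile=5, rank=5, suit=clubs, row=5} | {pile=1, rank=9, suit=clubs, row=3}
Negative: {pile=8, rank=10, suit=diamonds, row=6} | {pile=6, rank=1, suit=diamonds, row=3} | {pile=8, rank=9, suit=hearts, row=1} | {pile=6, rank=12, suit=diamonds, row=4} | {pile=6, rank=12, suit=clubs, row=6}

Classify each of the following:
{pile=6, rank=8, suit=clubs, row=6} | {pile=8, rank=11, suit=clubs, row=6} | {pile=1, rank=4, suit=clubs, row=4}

Negative, Negative, Positive

One predicate separates the groups cleanly: pile ≤ 5.
{pile=6, rank=8, suit=clubs, row=6}: Negative (pile = 6).
{pile=8, rank=11, suit=clubs, row=6}: Negative (pile = 8).
{pile=1, rank=4, suit=clubs, row=4}: Positive (pile = 1).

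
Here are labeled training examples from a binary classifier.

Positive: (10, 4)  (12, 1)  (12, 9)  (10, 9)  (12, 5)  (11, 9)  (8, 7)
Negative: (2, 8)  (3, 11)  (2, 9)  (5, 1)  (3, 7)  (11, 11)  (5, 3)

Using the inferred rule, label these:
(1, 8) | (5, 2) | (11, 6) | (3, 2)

One predicate separates the groups cleanly: first > second AND sum ≥ 10.
(1, 8): 1 < 8, 1+8 = 9 — doesn't match, so Negative.
(5, 2): 5 > 2, 5+2 = 7 — doesn't match, so Negative.
(11, 6): 11 > 6, 11+6 = 17 — has this property, so Positive.
(3, 2): 3 > 2, 3+2 = 5 — doesn't match, so Negative.

Negative, Negative, Positive, Negative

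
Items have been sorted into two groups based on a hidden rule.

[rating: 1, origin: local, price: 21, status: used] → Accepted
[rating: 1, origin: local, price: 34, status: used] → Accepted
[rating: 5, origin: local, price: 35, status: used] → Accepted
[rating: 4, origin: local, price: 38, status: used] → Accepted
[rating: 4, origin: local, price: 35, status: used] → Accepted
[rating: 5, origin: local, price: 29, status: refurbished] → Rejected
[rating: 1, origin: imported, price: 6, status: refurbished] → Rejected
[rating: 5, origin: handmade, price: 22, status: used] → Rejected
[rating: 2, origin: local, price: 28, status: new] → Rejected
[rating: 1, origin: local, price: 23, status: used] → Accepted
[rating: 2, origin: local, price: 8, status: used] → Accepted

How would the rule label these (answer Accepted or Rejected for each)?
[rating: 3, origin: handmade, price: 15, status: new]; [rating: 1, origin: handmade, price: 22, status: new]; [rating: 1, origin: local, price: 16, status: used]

All 'Accepted' examples share one property — status is used AND origin is local — and every 'Rejected' example lacks it.
[rating: 3, origin: handmade, price: 15, status: new]: status is new, origin is handmade — does not fit, so Rejected. [rating: 1, origin: handmade, price: 22, status: new]: status is new, origin is handmade — does not fit, so Rejected. [rating: 1, origin: local, price: 16, status: used]: status is used, origin is local — fits, so Accepted.

Rejected, Rejected, Accepted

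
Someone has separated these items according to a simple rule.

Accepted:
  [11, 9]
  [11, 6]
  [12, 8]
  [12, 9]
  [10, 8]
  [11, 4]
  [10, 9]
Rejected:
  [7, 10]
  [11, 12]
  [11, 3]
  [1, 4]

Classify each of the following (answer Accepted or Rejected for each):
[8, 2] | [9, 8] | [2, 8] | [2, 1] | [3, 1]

The distinguishing property — first > second AND sum ≥ 15 — holds for all the 'Accepted' cases and none of the 'Rejected' cases.
[8, 2] → 8 > 2, 8+2 = 10 → Rejected. [9, 8] → 9 > 8, 9+8 = 17 → Accepted. [2, 8] → 2 < 8, 2+8 = 10 → Rejected. [2, 1] → 2 > 1, 2+1 = 3 → Rejected. [3, 1] → 3 > 1, 3+1 = 4 → Rejected.

Rejected, Accepted, Rejected, Rejected, Rejected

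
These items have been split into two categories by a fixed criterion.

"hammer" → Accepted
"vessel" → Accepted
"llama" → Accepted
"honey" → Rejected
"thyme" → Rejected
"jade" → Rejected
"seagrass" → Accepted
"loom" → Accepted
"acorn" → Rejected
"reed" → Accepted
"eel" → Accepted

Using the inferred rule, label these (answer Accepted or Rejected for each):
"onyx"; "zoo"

Rejected, Accepted

The distinguishing property — has a double letter — holds for all the 'Accepted' cases and none of the 'Rejected' cases.
"onyx": no doubled letter, fails the rule → Rejected.
"zoo": 'oo' doubled, fits → Accepted.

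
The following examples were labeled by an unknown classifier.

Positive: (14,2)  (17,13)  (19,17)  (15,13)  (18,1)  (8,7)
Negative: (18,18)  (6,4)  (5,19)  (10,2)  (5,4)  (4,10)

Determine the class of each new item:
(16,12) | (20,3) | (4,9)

Positive, Positive, Negative

The common property of the 'Positive' items is: first > second AND sum ≥ 14. No 'Negative' item has it.
(16,12) → 16 > 12, 16+12 = 28 → Positive. (20,3) → 20 > 3, 20+3 = 23 → Positive. (4,9) → 4 < 9, 4+9 = 13 → Negative.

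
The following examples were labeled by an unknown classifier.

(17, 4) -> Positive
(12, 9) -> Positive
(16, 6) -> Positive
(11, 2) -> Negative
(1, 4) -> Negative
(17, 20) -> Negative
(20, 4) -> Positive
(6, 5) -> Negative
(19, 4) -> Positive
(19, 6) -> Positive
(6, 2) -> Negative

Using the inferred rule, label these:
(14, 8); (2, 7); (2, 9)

One predicate separates the groups cleanly: first > second AND sum ≥ 21.

Positive, Negative, Negative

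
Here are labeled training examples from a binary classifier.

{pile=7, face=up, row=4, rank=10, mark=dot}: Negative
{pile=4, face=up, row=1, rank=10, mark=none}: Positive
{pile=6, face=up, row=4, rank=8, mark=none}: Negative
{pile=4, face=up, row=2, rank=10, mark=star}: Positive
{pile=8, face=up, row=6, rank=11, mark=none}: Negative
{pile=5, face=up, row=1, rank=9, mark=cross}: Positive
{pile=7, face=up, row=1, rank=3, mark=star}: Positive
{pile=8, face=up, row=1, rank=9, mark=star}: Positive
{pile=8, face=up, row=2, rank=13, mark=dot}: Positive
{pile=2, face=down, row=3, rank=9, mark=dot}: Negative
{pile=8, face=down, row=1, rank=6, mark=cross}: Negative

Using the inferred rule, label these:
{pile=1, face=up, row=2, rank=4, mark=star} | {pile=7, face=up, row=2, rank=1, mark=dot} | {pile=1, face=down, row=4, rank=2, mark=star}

Positive, Positive, Negative

Rule: face is up AND row ≤ 2. This holds for each 'Positive' example and fails for each 'Negative' one.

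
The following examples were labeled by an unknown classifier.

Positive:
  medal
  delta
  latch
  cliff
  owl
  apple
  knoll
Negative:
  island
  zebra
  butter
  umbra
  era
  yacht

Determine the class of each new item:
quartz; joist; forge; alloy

The distinguishing property — odd length AND contains 'l' — holds for all the 'Positive' cases and none of the 'Negative' cases.
quartz: length 6, no 'l', does not fit → Negative.
joist: length 5, no 'l', does not fit → Negative.
forge: length 5, no 'l', does not fit → Negative.
alloy: length 5, has 'l', satisfies this → Positive.

Negative, Negative, Negative, Positive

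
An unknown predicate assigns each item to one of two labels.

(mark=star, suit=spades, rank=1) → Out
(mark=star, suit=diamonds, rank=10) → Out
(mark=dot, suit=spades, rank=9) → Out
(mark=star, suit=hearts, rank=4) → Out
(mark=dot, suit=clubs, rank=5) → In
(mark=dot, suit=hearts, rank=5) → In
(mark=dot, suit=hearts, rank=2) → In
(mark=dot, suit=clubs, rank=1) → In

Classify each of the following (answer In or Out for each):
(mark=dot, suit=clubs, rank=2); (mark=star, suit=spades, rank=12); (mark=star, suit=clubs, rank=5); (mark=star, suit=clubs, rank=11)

All 'In' examples share one property — mark is dot AND rank ≤ 5 — and every 'Out' example lacks it.

In, Out, Out, Out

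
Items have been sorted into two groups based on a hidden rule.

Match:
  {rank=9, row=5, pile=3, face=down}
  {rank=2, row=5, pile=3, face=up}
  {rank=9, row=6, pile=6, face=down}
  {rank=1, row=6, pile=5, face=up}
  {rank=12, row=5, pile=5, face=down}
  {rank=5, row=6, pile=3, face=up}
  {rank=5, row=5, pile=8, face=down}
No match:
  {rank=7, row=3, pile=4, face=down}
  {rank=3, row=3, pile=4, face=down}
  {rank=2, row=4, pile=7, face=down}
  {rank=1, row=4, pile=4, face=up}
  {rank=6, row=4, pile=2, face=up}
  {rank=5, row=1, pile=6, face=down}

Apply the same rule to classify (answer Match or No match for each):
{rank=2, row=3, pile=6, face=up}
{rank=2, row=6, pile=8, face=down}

The simplest hypothesis consistent with all the labels is: row ≥ 5.
{rank=2, row=3, pile=6, face=up} — row = 3, hence No match. {rank=2, row=6, pile=8, face=down} — row = 6, hence Match.

No match, Match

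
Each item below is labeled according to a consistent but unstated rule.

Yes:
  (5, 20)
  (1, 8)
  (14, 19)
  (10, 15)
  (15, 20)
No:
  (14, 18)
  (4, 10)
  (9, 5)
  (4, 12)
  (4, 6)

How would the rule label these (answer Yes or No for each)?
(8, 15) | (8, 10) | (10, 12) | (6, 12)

Yes, No, No, No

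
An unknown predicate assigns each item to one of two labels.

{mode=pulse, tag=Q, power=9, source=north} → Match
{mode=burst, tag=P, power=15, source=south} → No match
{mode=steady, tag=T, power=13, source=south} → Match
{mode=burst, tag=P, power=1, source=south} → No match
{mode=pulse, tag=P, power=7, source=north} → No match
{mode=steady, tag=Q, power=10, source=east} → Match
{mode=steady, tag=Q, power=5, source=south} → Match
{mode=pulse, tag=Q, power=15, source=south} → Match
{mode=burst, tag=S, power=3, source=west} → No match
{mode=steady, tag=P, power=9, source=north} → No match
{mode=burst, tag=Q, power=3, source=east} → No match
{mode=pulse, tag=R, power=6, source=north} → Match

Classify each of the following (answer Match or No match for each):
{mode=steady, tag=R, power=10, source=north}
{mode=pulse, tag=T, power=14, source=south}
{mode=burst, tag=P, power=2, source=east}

Match, Match, No match

The common property of the 'Match' items is: tag is not P AND power ≥ 5. No 'No match' item has it.
{mode=steady, tag=R, power=10, source=north}: Match (tag is R, power = 10). {mode=pulse, tag=T, power=14, source=south}: Match (tag is T, power = 14). {mode=burst, tag=P, power=2, source=east}: No match (tag is P, power = 2).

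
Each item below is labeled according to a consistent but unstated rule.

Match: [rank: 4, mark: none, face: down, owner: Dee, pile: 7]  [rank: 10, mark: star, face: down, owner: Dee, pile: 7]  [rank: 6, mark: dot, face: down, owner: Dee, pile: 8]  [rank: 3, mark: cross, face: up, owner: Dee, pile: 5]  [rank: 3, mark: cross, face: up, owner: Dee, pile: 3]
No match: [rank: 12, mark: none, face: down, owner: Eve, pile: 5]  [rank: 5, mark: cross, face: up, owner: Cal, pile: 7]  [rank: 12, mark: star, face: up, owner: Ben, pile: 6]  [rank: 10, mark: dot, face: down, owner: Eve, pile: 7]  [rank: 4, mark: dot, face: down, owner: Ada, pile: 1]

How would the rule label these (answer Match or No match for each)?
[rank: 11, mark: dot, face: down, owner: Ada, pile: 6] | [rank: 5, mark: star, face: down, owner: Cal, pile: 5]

No match, No match

The distinguishing property — owner is Dee — holds for all the 'Match' cases and none of the 'No match' cases.
[rank: 11, mark: dot, face: down, owner: Ada, pile: 6]: owner is Ada — lacks this property, so No match. [rank: 5, mark: star, face: down, owner: Cal, pile: 5]: owner is Cal — lacks this property, so No match.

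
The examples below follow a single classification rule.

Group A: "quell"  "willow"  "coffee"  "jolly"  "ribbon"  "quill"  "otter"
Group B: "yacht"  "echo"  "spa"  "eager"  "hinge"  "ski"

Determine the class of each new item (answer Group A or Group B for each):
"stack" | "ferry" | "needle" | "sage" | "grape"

Checking candidate rules against both groups, what survives is: has a double letter.
"stack": Group B (no doubled letter). "ferry": Group A ('rr' doubled). "needle": Group A ('ee' doubled). "sage": Group B (no doubled letter). "grape": Group B (no doubled letter).

Group B, Group A, Group A, Group B, Group B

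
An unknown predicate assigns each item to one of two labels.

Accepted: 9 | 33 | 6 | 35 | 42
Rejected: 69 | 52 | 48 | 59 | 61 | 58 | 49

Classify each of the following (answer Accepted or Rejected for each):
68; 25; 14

Rejected, Accepted, Accepted

Rule: at most 42. This holds for each 'Accepted' example and fails for each 'Rejected' one.
68 — 68 > 42, hence Rejected.
25 — 25 ≤ 42, hence Accepted.
14 — 14 ≤ 42, hence Accepted.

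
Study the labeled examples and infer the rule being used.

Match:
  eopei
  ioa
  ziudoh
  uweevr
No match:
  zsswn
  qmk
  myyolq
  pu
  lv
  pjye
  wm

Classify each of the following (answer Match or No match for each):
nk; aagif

Every 'Match' example satisfies: has ≥ 2 vowels. None of the 'No match' examples do.
nk: No match (0 vowels). aagif: Match (3 vowels).

No match, Match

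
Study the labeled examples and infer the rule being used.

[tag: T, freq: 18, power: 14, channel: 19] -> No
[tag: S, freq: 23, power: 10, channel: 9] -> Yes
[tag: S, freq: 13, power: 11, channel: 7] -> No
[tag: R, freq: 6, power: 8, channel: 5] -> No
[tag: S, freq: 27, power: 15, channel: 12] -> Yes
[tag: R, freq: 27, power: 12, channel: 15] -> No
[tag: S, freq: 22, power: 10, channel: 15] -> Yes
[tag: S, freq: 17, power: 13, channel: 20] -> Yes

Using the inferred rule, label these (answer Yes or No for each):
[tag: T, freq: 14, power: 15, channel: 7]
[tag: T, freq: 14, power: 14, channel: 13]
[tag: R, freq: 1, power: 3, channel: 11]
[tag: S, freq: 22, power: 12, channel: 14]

No, No, No, Yes

Every 'Yes' example satisfies: tag is S AND freq ≥ 17. None of the 'No' examples do.
[tag: T, freq: 14, power: 15, channel: 7]: tag is T, freq = 14, fails this test → No.
[tag: T, freq: 14, power: 14, channel: 13]: tag is T, freq = 14, fails this test → No.
[tag: R, freq: 1, power: 3, channel: 11]: tag is R, freq = 1, fails this test → No.
[tag: S, freq: 22, power: 12, channel: 14]: tag is S, freq = 22, qualifies → Yes.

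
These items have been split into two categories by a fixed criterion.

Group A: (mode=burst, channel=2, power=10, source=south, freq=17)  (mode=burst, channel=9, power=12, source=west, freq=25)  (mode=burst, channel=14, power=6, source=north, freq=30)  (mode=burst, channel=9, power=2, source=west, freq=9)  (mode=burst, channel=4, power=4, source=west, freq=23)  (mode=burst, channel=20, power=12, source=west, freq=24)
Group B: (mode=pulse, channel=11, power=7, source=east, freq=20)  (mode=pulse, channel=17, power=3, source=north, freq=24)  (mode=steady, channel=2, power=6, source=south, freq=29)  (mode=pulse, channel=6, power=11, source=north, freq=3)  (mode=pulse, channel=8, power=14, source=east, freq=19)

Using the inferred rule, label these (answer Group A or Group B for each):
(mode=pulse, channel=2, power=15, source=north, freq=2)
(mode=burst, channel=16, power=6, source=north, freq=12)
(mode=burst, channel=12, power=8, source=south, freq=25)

Group B, Group A, Group A

Comparing the two groups points to one rule — mode is burst.
(mode=pulse, channel=2, power=15, source=north, freq=2): mode is pulse — doesn't match, so Group B. (mode=burst, channel=16, power=6, source=north, freq=12): mode is burst — checks out, so Group A. (mode=burst, channel=12, power=8, source=south, freq=25): mode is burst — checks out, so Group A.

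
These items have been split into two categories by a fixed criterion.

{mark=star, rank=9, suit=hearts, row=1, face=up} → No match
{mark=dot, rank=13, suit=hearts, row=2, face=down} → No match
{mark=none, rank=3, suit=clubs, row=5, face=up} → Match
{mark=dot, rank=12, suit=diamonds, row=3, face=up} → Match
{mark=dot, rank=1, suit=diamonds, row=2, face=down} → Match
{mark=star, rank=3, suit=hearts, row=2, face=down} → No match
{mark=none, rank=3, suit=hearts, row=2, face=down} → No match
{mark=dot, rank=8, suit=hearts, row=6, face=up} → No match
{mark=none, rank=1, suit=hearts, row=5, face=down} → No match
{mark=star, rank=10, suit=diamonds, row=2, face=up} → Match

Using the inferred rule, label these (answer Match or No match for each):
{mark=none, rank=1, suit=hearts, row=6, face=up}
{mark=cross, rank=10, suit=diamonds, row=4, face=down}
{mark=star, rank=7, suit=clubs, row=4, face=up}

One predicate separates the groups cleanly: suit is not hearts.

No match, Match, Match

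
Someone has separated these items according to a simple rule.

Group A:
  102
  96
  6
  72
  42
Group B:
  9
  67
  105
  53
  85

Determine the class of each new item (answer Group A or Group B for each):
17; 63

Group B, Group B

A rule that fits every label: even — true of each 'Group A' example, false of each 'Group B' one.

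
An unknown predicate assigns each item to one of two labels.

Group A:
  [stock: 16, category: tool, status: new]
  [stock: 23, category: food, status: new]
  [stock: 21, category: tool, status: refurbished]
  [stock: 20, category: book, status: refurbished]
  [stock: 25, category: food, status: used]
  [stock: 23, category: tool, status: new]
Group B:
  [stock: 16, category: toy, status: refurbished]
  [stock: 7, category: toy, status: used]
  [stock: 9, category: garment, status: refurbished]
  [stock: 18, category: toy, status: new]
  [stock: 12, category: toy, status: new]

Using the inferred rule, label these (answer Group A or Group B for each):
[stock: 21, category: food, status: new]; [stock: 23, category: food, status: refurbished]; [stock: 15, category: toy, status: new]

One predicate separates the groups cleanly: category is tool OR stock ≥ 20.
[stock: 21, category: food, status: new]: category is food, stock = 21, meets the rule → Group A. [stock: 23, category: food, status: refurbished]: category is food, stock = 23, meets the rule → Group A. [stock: 15, category: toy, status: new]: category is toy, stock = 15, lacks this property → Group B.

Group A, Group A, Group B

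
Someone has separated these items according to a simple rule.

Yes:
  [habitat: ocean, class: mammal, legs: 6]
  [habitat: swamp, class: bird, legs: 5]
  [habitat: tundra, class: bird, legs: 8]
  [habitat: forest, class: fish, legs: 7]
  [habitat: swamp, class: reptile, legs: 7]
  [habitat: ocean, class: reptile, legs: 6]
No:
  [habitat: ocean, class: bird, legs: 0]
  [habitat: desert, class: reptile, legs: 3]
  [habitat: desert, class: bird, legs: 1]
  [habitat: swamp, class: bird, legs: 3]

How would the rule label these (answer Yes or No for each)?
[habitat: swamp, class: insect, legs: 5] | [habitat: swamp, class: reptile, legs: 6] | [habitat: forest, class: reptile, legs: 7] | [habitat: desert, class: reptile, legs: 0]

Yes, Yes, Yes, No

The classifier is using: legs ≥ 5.
[habitat: swamp, class: insect, legs: 5]: legs = 5 — meets the rule, so Yes.
[habitat: swamp, class: reptile, legs: 6]: legs = 6 — meets the rule, so Yes.
[habitat: forest, class: reptile, legs: 7]: legs = 7 — meets the rule, so Yes.
[habitat: desert, class: reptile, legs: 0]: legs = 0 — does not satisfy this, so No.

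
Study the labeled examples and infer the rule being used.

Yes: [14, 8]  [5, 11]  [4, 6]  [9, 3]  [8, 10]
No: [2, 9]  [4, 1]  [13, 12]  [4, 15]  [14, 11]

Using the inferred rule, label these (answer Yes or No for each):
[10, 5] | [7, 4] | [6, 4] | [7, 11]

No, No, Yes, Yes

The simplest hypothesis consistent with all the labels is: sum is even.
No: [10, 5], since 10+5 = 15. No: [7, 4], since 7+4 = 11. Yes: [6, 4], since 6+4 = 10. Yes: [7, 11], since 7+11 = 18.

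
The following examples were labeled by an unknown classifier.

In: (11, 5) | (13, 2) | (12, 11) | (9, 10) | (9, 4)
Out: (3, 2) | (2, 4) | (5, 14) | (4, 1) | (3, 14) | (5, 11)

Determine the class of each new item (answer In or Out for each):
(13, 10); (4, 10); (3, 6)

'In' ⟺ first ≥ 9.
(13, 10): first 13, qualifies → In.
(4, 10): first 4, does not pass → Out.
(3, 6): first 3, does not pass → Out.

In, Out, Out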